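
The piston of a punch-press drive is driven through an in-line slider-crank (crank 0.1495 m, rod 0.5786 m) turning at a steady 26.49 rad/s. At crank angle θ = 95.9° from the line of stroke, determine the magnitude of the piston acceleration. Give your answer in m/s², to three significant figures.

ω = 26.49 rad/s
x(θ) = r cosθ + √(L² − r² sin²θ); with ω constant, a = ω²·d²x/dθ².
d²x/dθ² = −r cosθ − r²(cos2θ)/√u − r⁴ sin²2θ/(4u^{3/2}),  u = L² − r² sin²θ = 0.312664 m².
Substituting r = 0.1495 m, L = 0.5786 m, θ = 95.9°: d²x/dθ² = +0.054464 m.
a = ω²·d²x/dθ² = (26.49)²·(+0.054464) = +38.218 m/s²;  |a| = 38.218 m/s².

38.2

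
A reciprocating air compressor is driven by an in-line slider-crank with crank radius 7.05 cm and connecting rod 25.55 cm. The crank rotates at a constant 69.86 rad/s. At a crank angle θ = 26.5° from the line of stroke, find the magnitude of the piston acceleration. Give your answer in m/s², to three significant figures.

ω = 69.86 rad/s
x(θ) = r cosθ + √(L² − r² sin²θ); with ω constant, a = ω²·d²x/dθ².
d²x/dθ² = −r cosθ − r²(cos2θ)/√u − r⁴ sin²2θ/(4u^{3/2}),  u = L² − r² sin²θ = 0.0642907 m².
Substituting r = 0.0705 m, L = 0.2555 m, θ = 26.5°: d²x/dθ² = -0.075131 m.
a = ω²·d²x/dθ² = (69.86)²·(-0.075131) = -366.67 m/s²;  |a| = 366.67 m/s².

367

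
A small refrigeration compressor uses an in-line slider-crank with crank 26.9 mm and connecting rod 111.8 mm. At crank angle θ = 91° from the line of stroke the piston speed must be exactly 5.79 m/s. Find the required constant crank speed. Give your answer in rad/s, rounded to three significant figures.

216

For an in-line slider-crank, |v_piston| = rω|sinθ|·[1 + r cosθ/√(L² − r² sin²θ)].
With r = 0.0269 m, L = 0.1118 m, θ = 91°: the bracketed kinematic factor |dx/dθ| = 0.02678 m.
ω = v/|dx/dθ| = 5.79/0.02678 = 216.21 rad/s.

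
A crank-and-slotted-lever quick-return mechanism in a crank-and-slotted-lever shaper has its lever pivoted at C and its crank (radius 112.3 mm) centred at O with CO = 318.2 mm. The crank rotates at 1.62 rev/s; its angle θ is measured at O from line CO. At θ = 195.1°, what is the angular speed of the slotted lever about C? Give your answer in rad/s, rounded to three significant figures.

4.97

ω = 10.18 rad/s (from 1.62 rev/s).
Crank pin A relative to C: A = (d + r cosθ, r sinθ); lever angle φ = atan2(r sinθ, d + r cosθ).
Differentiating tanφ: φ̇ = rω(d cosθ + r)/(d² + r² + 2dr cosθ).
d² + r² + 2dr cosθ = |CA|² = 0.0448624 m²;  d cosθ + r = -0.19491 m.
|ω_lever| = |0.1123·10.18·-0.19491| / 0.0448624 = 4.9663 rad/s.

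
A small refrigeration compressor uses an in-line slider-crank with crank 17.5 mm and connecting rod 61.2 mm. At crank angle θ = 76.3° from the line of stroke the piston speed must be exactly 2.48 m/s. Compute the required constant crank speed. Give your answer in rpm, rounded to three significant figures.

For an in-line slider-crank, |v_piston| = rω|sinθ|·[1 + r cosθ/√(L² − r² sin²θ)].
With r = 0.0175 m, L = 0.0612 m, θ = 76.3°: the bracketed kinematic factor |dx/dθ| = 0.018201 m.
ω = v/|dx/dθ| = 2.48/0.018201 = 136.26 rad/s.
N = 60ω/(2π) = 1301.2 rpm.

1300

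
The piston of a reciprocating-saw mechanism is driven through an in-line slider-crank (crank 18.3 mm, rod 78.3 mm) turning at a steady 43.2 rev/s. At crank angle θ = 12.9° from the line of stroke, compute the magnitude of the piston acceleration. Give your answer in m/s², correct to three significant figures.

1600

ω = 2π·43.2 = 271.4 rad/s
x(θ) = r cosθ + √(L² − r² sin²θ); with ω constant, a = ω²·d²x/dθ².
d²x/dθ² = −r cosθ − r²(cos2θ)/√u − r⁴ sin²2θ/(4u^{3/2}),  u = L² − r² sin²θ = 0.0061142 m².
Substituting r = 0.0183 m, L = 0.0783 m, θ = 12.9°: d²x/dθ² = -0.021705 m.
a = ω²·d²x/dθ² = (271.4)²·(-0.021705) = -1599.2 m/s²;  |a| = 1599.2 m/s².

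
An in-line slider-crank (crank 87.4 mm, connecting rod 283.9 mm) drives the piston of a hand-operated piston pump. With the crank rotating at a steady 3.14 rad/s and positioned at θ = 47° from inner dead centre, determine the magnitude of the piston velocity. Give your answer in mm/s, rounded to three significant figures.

ω = 3.14 rad/s
For an in-line slider-crank, x = r cosθ + √(L² − r² sin²θ), so v = −rω sinθ·[1 + r cosθ/√(L² − r² sin²θ)].
With r = 0.0874 m, L = 0.2839 m, θ = 47°: √(L² − r² sin²θ) = 0.27661 m.
v = −0.0874·3.14·0.73135·[1 + 0.0874·0.68200/0.27661] = -0.24396 m/s.
|v| = 0.24396 m/s = 243.96 mm/s.

244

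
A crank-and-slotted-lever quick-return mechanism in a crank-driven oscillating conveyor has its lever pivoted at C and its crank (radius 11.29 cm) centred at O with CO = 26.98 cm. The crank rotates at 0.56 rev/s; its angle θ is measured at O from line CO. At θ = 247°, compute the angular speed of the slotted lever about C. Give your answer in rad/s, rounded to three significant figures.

ω = 3.519 rad/s (from 0.56 rev/s).
Crank pin A relative to C: A = (d + r cosθ, r sinθ); lever angle φ = atan2(r sinθ, d + r cosθ).
Differentiating tanφ: φ̇ = rω(d cosθ + r)/(d² + r² + 2dr cosθ).
d² + r² + 2dr cosθ = |CA|² = 0.0617348 m²;  d cosθ + r = +0.0074807 m.
|ω_lever| = |0.1129·3.519·+0.0074807| / 0.0617348 = 0.048137 rad/s.

0.0481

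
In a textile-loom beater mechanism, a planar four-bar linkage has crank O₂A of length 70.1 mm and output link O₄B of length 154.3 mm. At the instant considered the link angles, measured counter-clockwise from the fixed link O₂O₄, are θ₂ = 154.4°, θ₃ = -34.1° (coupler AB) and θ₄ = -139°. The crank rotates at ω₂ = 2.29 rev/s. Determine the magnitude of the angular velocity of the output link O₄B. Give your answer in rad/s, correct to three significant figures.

1.000

ω₂ = 14.39 rad/s (from 2.29 rev/s).
Differentiating the loop-closure r₂e^{iθ₂}+r₃e^{iθ₃}=r₁+r₄e^{iθ₄} gives r₂ω₂e^{iθ₂}+r₃ω₃e^{iθ₃}=r₄ω₄e^{iθ₄}.
Eliminating the other unknown: ω₄ = r₂ω₂ sin(θ₂−θ₃) / [r₄ sin(θ₄−θ₃)].
Numerator sine = -0.14781; denominator sine = -0.96638.
Result = 0.0701·14.39·(-0.14781) / (0.1543·(-0.96638)) = +0.99982 rad/s; magnitude 0.99982 rad/s.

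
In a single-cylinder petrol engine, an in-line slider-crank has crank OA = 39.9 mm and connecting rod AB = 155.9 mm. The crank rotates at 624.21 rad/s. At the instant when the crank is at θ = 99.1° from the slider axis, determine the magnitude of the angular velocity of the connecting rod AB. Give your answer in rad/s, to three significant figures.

ω = 624.2 rad/s
The rod makes angle φ with the slider axis where L sinφ = r sinθ; differentiating, L cosφ·φ̇ = r ω cosθ.
L cosφ = √(L² − r² sin²θ) = 0.15084 m.
|ω_rod| = r ω |cosθ| / √(L² − r² sin²θ) = 0.0399·624.2·0.15816/0.15084 = 26.114 rad/s.

26.1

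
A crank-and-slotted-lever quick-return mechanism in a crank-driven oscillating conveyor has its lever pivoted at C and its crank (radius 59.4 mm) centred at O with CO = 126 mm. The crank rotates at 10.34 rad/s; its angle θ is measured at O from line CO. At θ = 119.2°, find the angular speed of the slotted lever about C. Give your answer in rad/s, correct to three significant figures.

ω = 10.34 rad/s
Crank pin A relative to C: A = (d + r cosθ, r sinθ); lever angle φ = atan2(r sinθ, d + r cosθ).
Differentiating tanφ: φ̇ = rω(d cosθ + r)/(d² + r² + 2dr cosθ).
d² + r² + 2dr cosθ = |CA|² = 0.0121017 m²;  d cosθ + r = -0.0020703 m.
|ω_lever| = |0.0594·10.34·-0.0020703| / 0.0121017 = 0.10507 rad/s.

0.105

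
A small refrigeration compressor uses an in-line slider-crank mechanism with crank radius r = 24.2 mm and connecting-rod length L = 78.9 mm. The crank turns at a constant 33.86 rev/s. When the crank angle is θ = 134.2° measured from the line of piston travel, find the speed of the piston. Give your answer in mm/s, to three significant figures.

2880

ω = 2π·33.9 = 212.7 rad/s
For an in-line slider-crank, x = r cosθ + √(L² − r² sin²θ), so v = −rω sinθ·[1 + r cosθ/√(L² − r² sin²θ)].
With r = 0.0242 m, L = 0.0789 m, θ = 134.2°: √(L² − r² sin²θ) = 0.076969 m.
v = −0.0242·212.7·0.71691·[1 + 0.0242·-0.69717/0.076969] = -2.882 m/s.
|v| = 2.882 m/s = 2882 mm/s.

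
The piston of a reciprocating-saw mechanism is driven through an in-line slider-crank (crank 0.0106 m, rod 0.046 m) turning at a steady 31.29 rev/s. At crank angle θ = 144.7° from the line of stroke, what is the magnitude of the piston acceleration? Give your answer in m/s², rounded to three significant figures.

302

ω = 2π·31.3 = 196.6 rad/s
x(θ) = r cosθ + √(L² − r² sin²θ); with ω constant, a = ω²·d²x/dθ².
d²x/dθ² = −r cosθ − r²(cos2θ)/√u − r⁴ sin²2θ/(4u^{3/2}),  u = L² − r² sin²θ = 0.00207848 m².
Substituting r = 0.0106 m, L = 0.046 m, θ = 144.7°: d²x/dθ² = +0.0078028 m.
a = ω²·d²x/dθ² = (196.6)²·(+0.0078028) = +301.59 m/s²;  |a| = 301.59 m/s².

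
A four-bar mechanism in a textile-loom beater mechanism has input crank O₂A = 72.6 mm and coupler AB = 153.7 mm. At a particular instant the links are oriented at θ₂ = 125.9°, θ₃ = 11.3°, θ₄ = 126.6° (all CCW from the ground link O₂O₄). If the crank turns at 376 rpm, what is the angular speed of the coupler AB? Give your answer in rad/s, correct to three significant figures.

ω₂ = 39.37 rad/s (from 376 rpm).
Differentiating the loop-closure r₂e^{iθ₂}+r₃e^{iθ₃}=r₁+r₄e^{iθ₄} gives r₂ω₂e^{iθ₂}+r₃ω₃e^{iθ₃}=r₄ω₄e^{iθ₄}.
Eliminating the other unknown: ω₃ = r₂ω₂ sin(θ₄−θ₂) / [r₃ sin(θ₃−θ₄)].
Numerator sine = +0.01222; denominator sine = -0.90408.
Result = 0.0726·39.37·(+0.01222) / (0.1537·(-0.90408)) = -0.25133 rad/s; magnitude 0.25133 rad/s.

0.251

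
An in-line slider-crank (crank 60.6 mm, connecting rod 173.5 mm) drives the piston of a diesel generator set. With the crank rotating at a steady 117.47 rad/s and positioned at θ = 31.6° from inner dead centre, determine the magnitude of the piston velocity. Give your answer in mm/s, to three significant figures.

ω = 117.5 rad/s
For an in-line slider-crank, x = r cosθ + √(L² − r² sin²θ), so v = −rω sinθ·[1 + r cosθ/√(L² − r² sin²θ)].
With r = 0.0606 m, L = 0.1735 m, θ = 31.6°: √(L² − r² sin²θ) = 0.17057 m.
v = −0.0606·117.5·0.52399·[1 + 0.0606·0.85173/0.17057] = -4.8588 m/s.
|v| = 4.8588 m/s = 4858.8 mm/s.

4860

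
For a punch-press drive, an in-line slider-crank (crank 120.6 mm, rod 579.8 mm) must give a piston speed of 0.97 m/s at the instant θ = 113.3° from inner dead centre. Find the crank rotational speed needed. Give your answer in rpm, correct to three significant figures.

91.3

For an in-line slider-crank, |v_piston| = rω|sinθ|·[1 + r cosθ/√(L² − r² sin²θ)].
With r = 0.1206 m, L = 0.5798 m, θ = 113.3°: the bracketed kinematic factor |dx/dθ| = 0.10148 m.
ω = v/|dx/dθ| = 0.97/0.10148 = 9.5585 rad/s.
N = 60ω/(2π) = 91.277 rpm.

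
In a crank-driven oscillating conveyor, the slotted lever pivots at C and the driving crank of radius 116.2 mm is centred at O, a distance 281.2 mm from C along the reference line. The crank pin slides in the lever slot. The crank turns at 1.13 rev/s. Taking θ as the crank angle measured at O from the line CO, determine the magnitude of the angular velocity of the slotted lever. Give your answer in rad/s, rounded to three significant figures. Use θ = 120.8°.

ω = 7.1 rad/s (from 1.13 rev/s).
Crank pin A relative to C: A = (d + r cosθ, r sinθ); lever angle φ = atan2(r sinθ, d + r cosθ).
Differentiating tanφ: φ̇ = rω(d cosθ + r)/(d² + r² + 2dr cosθ).
d² + r² + 2dr cosθ = |CA|² = 0.0591134 m²;  d cosθ + r = -0.027786 m.
|ω_lever| = |0.1162·7.1·-0.027786| / 0.0591134 = 0.3878 rad/s.

0.388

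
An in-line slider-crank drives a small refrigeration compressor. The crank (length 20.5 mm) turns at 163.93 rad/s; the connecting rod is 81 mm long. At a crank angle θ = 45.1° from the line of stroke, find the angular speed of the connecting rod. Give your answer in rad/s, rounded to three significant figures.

29.8

ω = 163.9 rad/s
The rod makes angle φ with the slider axis where L sinφ = r sinθ; differentiating, L cosφ·φ̇ = r ω cosθ.
L cosφ = √(L² − r² sin²θ) = 0.079688 m.
|ω_rod| = r ω |cosθ| / √(L² − r² sin²θ) = 0.0205·163.9·0.70587/0.079688 = 29.768 rad/s.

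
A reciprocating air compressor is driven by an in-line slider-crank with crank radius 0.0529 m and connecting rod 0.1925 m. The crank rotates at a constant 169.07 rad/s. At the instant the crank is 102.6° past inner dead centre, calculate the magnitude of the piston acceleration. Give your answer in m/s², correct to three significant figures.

719

ω = 169.1 rad/s
x(θ) = r cosθ + √(L² − r² sin²θ); with ω constant, a = ω²·d²x/dθ².
d²x/dθ² = −r cosθ − r²(cos2θ)/√u − r⁴ sin²2θ/(4u^{3/2}),  u = L² − r² sin²θ = 0.034391 m².
Substituting r = 0.0529 m, L = 0.1925 m, θ = 102.6°: d²x/dθ² = +0.025138 m.
a = ω²·d²x/dθ² = (169.1)²·(+0.025138) = +718.56 m/s²;  |a| = 718.56 m/s².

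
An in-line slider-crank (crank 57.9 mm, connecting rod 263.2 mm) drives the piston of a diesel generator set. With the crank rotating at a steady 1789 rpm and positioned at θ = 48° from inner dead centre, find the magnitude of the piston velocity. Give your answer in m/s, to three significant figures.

9.26

ω = 2π·1789/60 = 187.3 rad/s
For an in-line slider-crank, x = r cosθ + √(L² − r² sin²θ), so v = −rω sinθ·[1 + r cosθ/√(L² − r² sin²θ)].
With r = 0.0579 m, L = 0.2632 m, θ = 48°: √(L² − r² sin²θ) = 0.25966 m.
v = −0.0579·187.3·0.74314·[1 + 0.0579·0.66913/0.25966] = -9.2638 m/s.
|v| = 9.2638 m/s.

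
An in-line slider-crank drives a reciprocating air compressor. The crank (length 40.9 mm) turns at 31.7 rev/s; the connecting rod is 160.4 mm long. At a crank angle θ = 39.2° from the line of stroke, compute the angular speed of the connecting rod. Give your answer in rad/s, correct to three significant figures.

39.9

ω = 199.2 rad/s (converted from 31.7 rev/s).
The rod makes angle φ with the slider axis where L sinφ = r sinθ; differentiating, L cosφ·φ̇ = r ω cosθ.
L cosφ = √(L² − r² sin²θ) = 0.1583 m.
|ω_rod| = r ω |cosθ| / √(L² − r² sin²θ) = 0.0409·199.2·0.77494/0.1583 = 39.879 rad/s.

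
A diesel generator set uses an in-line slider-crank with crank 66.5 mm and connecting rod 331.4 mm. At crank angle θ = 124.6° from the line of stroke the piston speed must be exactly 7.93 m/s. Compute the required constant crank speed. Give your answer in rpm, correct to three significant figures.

1560

For an in-line slider-crank, |v_piston| = rω|sinθ|·[1 + r cosθ/√(L² − r² sin²θ)].
With r = 0.0665 m, L = 0.3314 m, θ = 124.6°: the bracketed kinematic factor |dx/dθ| = 0.048414 m.
ω = v/|dx/dθ| = 7.93/0.048414 = 163.79 rad/s.
N = 60ω/(2π) = 1564.1 rpm.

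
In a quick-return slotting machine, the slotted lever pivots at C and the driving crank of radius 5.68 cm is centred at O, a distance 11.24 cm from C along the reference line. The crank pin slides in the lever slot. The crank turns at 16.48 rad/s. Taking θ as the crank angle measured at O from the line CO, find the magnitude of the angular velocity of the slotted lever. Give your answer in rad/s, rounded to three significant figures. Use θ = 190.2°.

ω = 16.48 rad/s
Crank pin A relative to C: A = (d + r cosθ, r sinθ); lever angle φ = atan2(r sinθ, d + r cosθ).
Differentiating tanφ: φ̇ = rω(d cosθ + r)/(d² + r² + 2dr cosθ).
d² + r² + 2dr cosθ = |CA|² = 0.00329316 m²;  d cosθ + r = -0.053824 m.
|ω_lever| = |0.0568·16.48·-0.053824| / 0.00329316 = 15.299 rad/s.

15.3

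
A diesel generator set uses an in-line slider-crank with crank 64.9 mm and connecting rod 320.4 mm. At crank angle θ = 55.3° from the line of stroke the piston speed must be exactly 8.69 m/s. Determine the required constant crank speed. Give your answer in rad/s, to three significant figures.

For an in-line slider-crank, |v_piston| = rω|sinθ|·[1 + r cosθ/√(L² − r² sin²θ)].
With r = 0.0649 m, L = 0.3204 m, θ = 55.3°: the bracketed kinematic factor |dx/dθ| = 0.059597 m.
ω = v/|dx/dθ| = 8.69/0.059597 = 145.81 rad/s.

146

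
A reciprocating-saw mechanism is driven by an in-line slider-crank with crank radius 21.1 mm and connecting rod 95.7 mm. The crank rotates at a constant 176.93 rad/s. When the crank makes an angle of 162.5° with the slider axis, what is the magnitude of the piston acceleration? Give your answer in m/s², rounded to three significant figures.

ω = 176.9 rad/s
x(θ) = r cosθ + √(L² − r² sin²θ); with ω constant, a = ω²·d²x/dθ².
d²x/dθ² = −r cosθ − r²(cos2θ)/√u − r⁴ sin²2θ/(4u^{3/2}),  u = L² − r² sin²θ = 0.00911823 m².
Substituting r = 0.0211 m, L = 0.0957 m, θ = 162.5°: d²x/dθ² = +0.016285 m.
a = ω²·d²x/dθ² = (176.9)²·(+0.016285) = +509.8 m/s²;  |a| = 509.8 m/s².

510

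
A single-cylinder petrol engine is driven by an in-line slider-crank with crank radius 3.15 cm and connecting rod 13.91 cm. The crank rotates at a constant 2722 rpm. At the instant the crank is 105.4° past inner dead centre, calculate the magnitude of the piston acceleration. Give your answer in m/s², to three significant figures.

ω = 2π·2722/60 = 285 rad/s
x(θ) = r cosθ + √(L² − r² sin²θ); with ω constant, a = ω²·d²x/dθ².
d²x/dθ² = −r cosθ − r²(cos2θ)/√u − r⁴ sin²2θ/(4u^{3/2}),  u = L² − r² sin²θ = 0.0184265 m².
Substituting r = 0.0315 m, L = 0.1391 m, θ = 105.4°: d²x/dθ² = +0.014618 m.
a = ω²·d²x/dθ² = (285)²·(+0.014618) = +1187.7 m/s²;  |a| = 1187.7 m/s².

1190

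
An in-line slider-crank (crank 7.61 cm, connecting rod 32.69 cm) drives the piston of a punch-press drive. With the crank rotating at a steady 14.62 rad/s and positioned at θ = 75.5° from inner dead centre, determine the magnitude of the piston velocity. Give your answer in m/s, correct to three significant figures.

1.14

ω = 14.62 rad/s
For an in-line slider-crank, x = r cosθ + √(L² − r² sin²θ), so v = −rω sinθ·[1 + r cosθ/√(L² − r² sin²θ)].
With r = 0.0761 m, L = 0.3269 m, θ = 75.5°: √(L² − r² sin²θ) = 0.31849 m.
v = −0.0761·14.62·0.96815·[1 + 0.0761·0.25038/0.31849] = -1.1416 m/s.
|v| = 1.1416 m/s.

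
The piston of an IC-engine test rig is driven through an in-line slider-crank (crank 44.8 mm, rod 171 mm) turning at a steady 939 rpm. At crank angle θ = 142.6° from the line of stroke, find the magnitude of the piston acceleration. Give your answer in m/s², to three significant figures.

312

ω = 2π·939/60 = 98.33 rad/s
x(θ) = r cosθ + √(L² − r² sin²θ); with ω constant, a = ω²·d²x/dθ².
d²x/dθ² = −r cosθ − r²(cos2θ)/√u − r⁴ sin²2θ/(4u^{3/2}),  u = L² − r² sin²θ = 0.0285006 m².
Substituting r = 0.0448 m, L = 0.171 m, θ = 142.6°: d²x/dθ² = +0.032278 m.
a = ω²·d²x/dθ² = (98.33)²·(+0.032278) = +312.1 m/s²;  |a| = 312.1 m/s².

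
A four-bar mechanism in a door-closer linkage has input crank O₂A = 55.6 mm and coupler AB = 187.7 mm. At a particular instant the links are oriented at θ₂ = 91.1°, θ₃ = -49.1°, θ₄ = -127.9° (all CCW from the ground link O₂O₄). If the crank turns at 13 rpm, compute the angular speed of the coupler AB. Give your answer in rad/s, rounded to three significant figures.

0.259

ω₂ = 1.361 rad/s (from 13 rpm).
Differentiating the loop-closure r₂e^{iθ₂}+r₃e^{iθ₃}=r₁+r₄e^{iθ₄} gives r₂ω₂e^{iθ₂}+r₃ω₃e^{iθ₃}=r₄ω₄e^{iθ₄}.
Eliminating the other unknown: ω₃ = r₂ω₂ sin(θ₄−θ₂) / [r₃ sin(θ₃−θ₄)].
Numerator sine = +0.62932; denominator sine = +0.98096.
Result = 0.0556·1.361·(+0.62932) / (0.1877·(+0.98096)) = +0.25871 rad/s; magnitude 0.25871 rad/s.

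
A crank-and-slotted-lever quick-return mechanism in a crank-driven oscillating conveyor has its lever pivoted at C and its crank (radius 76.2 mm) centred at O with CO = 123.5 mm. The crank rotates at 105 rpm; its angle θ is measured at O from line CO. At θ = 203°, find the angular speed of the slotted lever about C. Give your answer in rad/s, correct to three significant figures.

ω = 11 rad/s (from 105 rpm).
Crank pin A relative to C: A = (d + r cosθ, r sinθ); lever angle φ = atan2(r sinθ, d + r cosθ).
Differentiating tanφ: φ̇ = rω(d cosθ + r)/(d² + r² + 2dr cosθ).
d² + r² + 2dr cosθ = |CA|² = 0.0037335 m²;  d cosθ + r = -0.037482 m.
|ω_lever| = |0.0762·11·-0.037482| / 0.0037335 = 8.4117 rad/s.

8.41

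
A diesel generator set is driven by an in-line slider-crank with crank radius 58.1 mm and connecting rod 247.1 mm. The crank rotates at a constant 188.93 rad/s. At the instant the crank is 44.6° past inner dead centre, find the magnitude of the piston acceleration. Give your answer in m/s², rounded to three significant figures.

ω = 188.9 rad/s
x(θ) = r cosθ + √(L² − r² sin²θ); with ω constant, a = ω²·d²x/dθ².
d²x/dθ² = −r cosθ − r²(cos2θ)/√u − r⁴ sin²2θ/(4u^{3/2}),  u = L² − r² sin²θ = 0.0593942 m².
Substituting r = 0.0581 m, L = 0.2471 m, θ = 44.6°: d²x/dθ² = -0.041759 m.
a = ω²·d²x/dθ² = (188.9)²·(-0.041759) = -1490.6 m/s²;  |a| = 1490.6 m/s².

1490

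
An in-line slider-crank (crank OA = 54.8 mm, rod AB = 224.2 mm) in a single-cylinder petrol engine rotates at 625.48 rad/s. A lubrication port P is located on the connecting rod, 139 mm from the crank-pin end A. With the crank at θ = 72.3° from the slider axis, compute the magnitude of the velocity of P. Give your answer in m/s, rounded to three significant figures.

34.4

ω = 625.5 rad/s.  Crank-pin speed |V_A| = rω = 34.276 m/s, perpendicular to OA.
Rod angle: sinφ = −(r/L) sinθ ⇒ φ = -13.465°; ω_rod = −rω cosθ/√(L²−r²sin²θ) = -47.795 rad/s.
V_P = V_A + ω_rod × AP, with AP = 0.139 m along the rod.
Components: V_Px = −rω sinθ − a·ω_rod·sinφ = -34.201 m/s;  V_Py = rω cosθ + a·ω_rod·cosφ = +3.9602 m/s.
|V_P| = √(V_Px² + V_Py²) = 34.429 m/s.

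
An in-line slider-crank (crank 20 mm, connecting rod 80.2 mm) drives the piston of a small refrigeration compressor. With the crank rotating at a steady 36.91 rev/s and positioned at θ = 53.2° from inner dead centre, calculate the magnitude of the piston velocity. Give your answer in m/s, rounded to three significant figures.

4.28

ω = 2π·36.9 = 231.9 rad/s
For an in-line slider-crank, x = r cosθ + √(L² − r² sin²θ), so v = −rω sinθ·[1 + r cosθ/√(L² − r² sin²θ)].
With r = 0.02 m, L = 0.0802 m, θ = 53.2°: √(L² − r² sin²θ) = 0.078585 m.
v = −0.02·231.9·0.80073·[1 + 0.02·0.59902/0.078585] = -4.2802 m/s.
|v| = 4.2802 m/s.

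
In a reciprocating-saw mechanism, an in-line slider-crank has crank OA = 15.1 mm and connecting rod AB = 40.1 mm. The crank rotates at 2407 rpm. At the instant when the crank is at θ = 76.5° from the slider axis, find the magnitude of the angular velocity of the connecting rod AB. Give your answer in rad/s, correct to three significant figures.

23.8

ω = 252.1 rad/s (converted from 2407 rpm).
The rod makes angle φ with the slider axis where L sinφ = r sinθ; differentiating, L cosφ·φ̇ = r ω cosθ.
L cosφ = √(L² − r² sin²θ) = 0.037315 m.
|ω_rod| = r ω |cosθ| / √(L² − r² sin²θ) = 0.0151·252.1·0.23345/0.037315 = 23.811 rad/s.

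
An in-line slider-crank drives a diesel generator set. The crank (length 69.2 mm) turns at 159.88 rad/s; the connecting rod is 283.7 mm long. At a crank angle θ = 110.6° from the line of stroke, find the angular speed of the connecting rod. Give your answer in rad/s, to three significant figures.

ω = 159.9 rad/s
The rod makes angle φ with the slider axis where L sinφ = r sinθ; differentiating, L cosφ·φ̇ = r ω cosθ.
L cosφ = √(L² − r² sin²θ) = 0.27621 m.
|ω_rod| = r ω |cosθ| / √(L² − r² sin²θ) = 0.0692·159.9·0.35184/0.27621 = 14.093 rad/s.

14.1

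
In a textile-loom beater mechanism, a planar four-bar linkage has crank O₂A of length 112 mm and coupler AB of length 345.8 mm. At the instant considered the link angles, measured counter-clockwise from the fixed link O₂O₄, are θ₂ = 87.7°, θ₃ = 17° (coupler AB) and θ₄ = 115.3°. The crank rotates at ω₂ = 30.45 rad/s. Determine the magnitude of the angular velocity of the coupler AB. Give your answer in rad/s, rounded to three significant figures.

4.62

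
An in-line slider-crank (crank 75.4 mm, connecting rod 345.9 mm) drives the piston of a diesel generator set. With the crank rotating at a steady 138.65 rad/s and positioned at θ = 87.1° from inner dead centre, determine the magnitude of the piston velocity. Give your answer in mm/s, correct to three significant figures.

10600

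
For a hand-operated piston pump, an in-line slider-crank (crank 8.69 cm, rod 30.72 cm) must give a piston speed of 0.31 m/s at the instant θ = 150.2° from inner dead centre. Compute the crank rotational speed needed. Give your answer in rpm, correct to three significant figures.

91.1

For an in-line slider-crank, |v_piston| = rω|sinθ|·[1 + r cosθ/√(L² − r² sin²θ)].
With r = 0.0869 m, L = 0.3072 m, θ = 150.2°: the bracketed kinematic factor |dx/dθ| = 0.03248 m.
ω = v/|dx/dθ| = 0.31/0.03248 = 9.5445 rad/s.
N = 60ω/(2π) = 91.143 rpm.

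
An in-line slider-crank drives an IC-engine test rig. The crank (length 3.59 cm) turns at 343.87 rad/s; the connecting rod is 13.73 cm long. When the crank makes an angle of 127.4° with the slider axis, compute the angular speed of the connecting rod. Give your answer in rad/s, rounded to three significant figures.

55.8

ω = 343.9 rad/s
The rod makes angle φ with the slider axis where L sinφ = r sinθ; differentiating, L cosφ·φ̇ = r ω cosθ.
L cosφ = √(L² − r² sin²θ) = 0.13431 m.
|ω_rod| = r ω |cosθ| / √(L² − r² sin²θ) = 0.0359·343.9·0.60738/0.13431 = 55.828 rad/s.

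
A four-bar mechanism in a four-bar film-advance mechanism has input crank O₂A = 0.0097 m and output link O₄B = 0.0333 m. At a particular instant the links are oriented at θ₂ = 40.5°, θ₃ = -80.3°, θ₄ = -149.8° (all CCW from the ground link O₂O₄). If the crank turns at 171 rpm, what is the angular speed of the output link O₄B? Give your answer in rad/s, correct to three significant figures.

4.78

ω₂ = 17.91 rad/s (from 171 rpm).
Differentiating the loop-closure r₂e^{iθ₂}+r₃e^{iθ₃}=r₁+r₄e^{iθ₄} gives r₂ω₂e^{iθ₂}+r₃ω₃e^{iθ₃}=r₄ω₄e^{iθ₄}.
Eliminating the other unknown: ω₄ = r₂ω₂ sin(θ₂−θ₃) / [r₄ sin(θ₄−θ₃)].
Numerator sine = +0.85896; denominator sine = -0.93667.
Result = 0.0097·17.91·(+0.85896) / (0.0333·(-0.93667)) = -4.7834 rad/s; magnitude 4.7834 rad/s.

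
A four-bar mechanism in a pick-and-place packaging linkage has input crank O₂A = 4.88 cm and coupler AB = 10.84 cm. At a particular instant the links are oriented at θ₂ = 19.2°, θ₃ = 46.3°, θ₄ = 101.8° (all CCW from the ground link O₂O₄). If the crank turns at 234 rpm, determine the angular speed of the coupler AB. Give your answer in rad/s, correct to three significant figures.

ω₂ = 24.5 rad/s (from 234 rpm).
Differentiating the loop-closure r₂e^{iθ₂}+r₃e^{iθ₃}=r₁+r₄e^{iθ₄} gives r₂ω₂e^{iθ₂}+r₃ω₃e^{iθ₃}=r₄ω₄e^{iθ₄}.
Eliminating the other unknown: ω₃ = r₂ω₂ sin(θ₄−θ₂) / [r₃ sin(θ₃−θ₄)].
Numerator sine = +0.99167; denominator sine = -0.82413.
Result = 0.0488·24.5·(+0.99167) / (0.1084·(-0.82413)) = -13.274 rad/s; magnitude 13.274 rad/s.

13.3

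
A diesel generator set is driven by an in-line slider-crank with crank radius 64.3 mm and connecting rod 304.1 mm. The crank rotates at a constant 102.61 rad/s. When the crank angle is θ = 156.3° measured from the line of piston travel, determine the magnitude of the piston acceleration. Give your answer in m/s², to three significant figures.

522

ω = 102.6 rad/s
x(θ) = r cosθ + √(L² − r² sin²θ); with ω constant, a = ω²·d²x/dθ².
d²x/dθ² = −r cosθ − r²(cos2θ)/√u − r⁴ sin²2θ/(4u^{3/2}),  u = L² − r² sin²θ = 0.0918088 m².
Substituting r = 0.0643 m, L = 0.3041 m, θ = 156.3°: d²x/dθ² = +0.049558 m.
a = ω²·d²x/dθ² = (102.6)²·(+0.049558) = +521.78 m/s²;  |a| = 521.78 m/s².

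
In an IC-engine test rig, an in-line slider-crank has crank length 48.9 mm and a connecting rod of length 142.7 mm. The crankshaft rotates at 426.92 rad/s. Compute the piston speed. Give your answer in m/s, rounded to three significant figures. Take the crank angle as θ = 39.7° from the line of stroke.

16.9

ω = 426.9 rad/s
For an in-line slider-crank, x = r cosθ + √(L² − r² sin²θ), so v = −rω sinθ·[1 + r cosθ/√(L² − r² sin²θ)].
With r = 0.0489 m, L = 0.1427 m, θ = 39.7°: √(L² − r² sin²θ) = 0.13924 m.
v = −0.0489·426.9·0.63877·[1 + 0.0489·0.76940/0.13924] = -16.938 m/s.
|v| = 16.938 m/s.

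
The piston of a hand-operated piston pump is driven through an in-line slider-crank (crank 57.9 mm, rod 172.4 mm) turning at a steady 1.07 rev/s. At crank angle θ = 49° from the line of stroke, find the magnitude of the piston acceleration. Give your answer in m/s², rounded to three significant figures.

1.62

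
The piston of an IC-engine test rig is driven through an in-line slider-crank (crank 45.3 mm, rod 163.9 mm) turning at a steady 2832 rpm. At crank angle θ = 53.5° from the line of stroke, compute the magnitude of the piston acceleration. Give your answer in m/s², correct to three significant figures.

2060

ω = 2π·2832/60 = 296.6 rad/s
x(θ) = r cosθ + √(L² − r² sin²θ); with ω constant, a = ω²·d²x/dθ².
d²x/dθ² = −r cosθ − r²(cos2θ)/√u − r⁴ sin²2θ/(4u^{3/2}),  u = L² − r² sin²θ = 0.0255372 m².
Substituting r = 0.0453 m, L = 0.1639 m, θ = 53.5°: d²x/dθ² = -0.023427 m.
a = ω²·d²x/dθ² = (296.6)²·(-0.023427) = -2060.4 m/s²;  |a| = 2060.4 m/s².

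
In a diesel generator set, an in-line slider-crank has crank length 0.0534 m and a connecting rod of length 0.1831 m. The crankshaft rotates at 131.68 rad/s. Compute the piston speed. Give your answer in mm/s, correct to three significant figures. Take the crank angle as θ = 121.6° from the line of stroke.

ω = 131.7 rad/s
For an in-line slider-crank, x = r cosθ + √(L² − r² sin²θ), so v = −rω sinθ·[1 + r cosθ/√(L² − r² sin²θ)].
With r = 0.0534 m, L = 0.1831 m, θ = 121.6°: √(L² − r² sin²θ) = 0.17736 m.
v = −0.0534·131.7·0.85173·[1 + 0.0534·-0.52399/0.17736] = -5.0442 m/s.
|v| = 5.0442 m/s = 5044.2 mm/s.

5040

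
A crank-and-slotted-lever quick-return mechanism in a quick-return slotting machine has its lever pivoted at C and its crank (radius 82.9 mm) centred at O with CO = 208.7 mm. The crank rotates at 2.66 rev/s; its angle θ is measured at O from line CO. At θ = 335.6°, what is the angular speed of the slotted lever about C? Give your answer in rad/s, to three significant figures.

4.62

ω = 16.71 rad/s (from 2.66 rev/s).
Crank pin A relative to C: A = (d + r cosθ, r sinθ); lever angle φ = atan2(r sinθ, d + r cosθ).
Differentiating tanφ: φ̇ = rω(d cosθ + r)/(d² + r² + 2dr cosθ).
d² + r² + 2dr cosθ = |CA|² = 0.08194 m²;  d cosθ + r = +0.27296 m.
|ω_lever| = |0.0829·16.71·+0.27296| / 0.08194 = 4.6155 rad/s.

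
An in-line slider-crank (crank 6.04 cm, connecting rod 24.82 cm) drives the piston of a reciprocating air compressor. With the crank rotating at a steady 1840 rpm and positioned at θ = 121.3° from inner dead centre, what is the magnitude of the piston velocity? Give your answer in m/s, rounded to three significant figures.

8.66

ω = 2π·1840/60 = 192.7 rad/s
For an in-line slider-crank, x = r cosθ + √(L² − r² sin²θ), so v = −rω sinθ·[1 + r cosθ/√(L² − r² sin²θ)].
With r = 0.0604 m, L = 0.2482 m, θ = 121.3°: √(L² − r² sin²θ) = 0.24278 m.
v = −0.0604·192.7·0.85446·[1 + 0.0604·-0.51952/0.24278] = -8.659 m/s.
|v| = 8.659 m/s.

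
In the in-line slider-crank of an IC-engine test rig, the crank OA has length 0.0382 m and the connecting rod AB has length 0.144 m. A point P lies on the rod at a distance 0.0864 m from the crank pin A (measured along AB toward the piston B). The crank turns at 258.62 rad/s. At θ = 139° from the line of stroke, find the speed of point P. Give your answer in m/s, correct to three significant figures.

6.42

ω = 258.6 rad/s.  Crank-pin speed |V_A| = rω = 9.8793 m/s, perpendicular to OA.
Rod angle: sinφ = −(r/L) sinθ ⇒ φ = -10.023°; ω_rod = −rω cosθ/√(L²−r²sin²θ) = +52.58 rad/s.
V_P = V_A + ω_rod × AP, with AP = 0.0864 m along the rod.
Components: V_Px = −rω sinθ − a·ω_rod·sinφ = -5.6908 m/s;  V_Py = rω cosθ + a·ω_rod·cosφ = -2.9824 m/s.
|V_P| = √(V_Px² + V_Py²) = 6.4249 m/s.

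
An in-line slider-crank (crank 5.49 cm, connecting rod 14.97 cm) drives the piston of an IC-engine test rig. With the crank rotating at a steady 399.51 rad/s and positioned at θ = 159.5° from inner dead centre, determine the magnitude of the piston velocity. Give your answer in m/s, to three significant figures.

5.02

ω = 399.5 rad/s
For an in-line slider-crank, x = r cosθ + √(L² − r² sin²θ), so v = −rω sinθ·[1 + r cosθ/√(L² − r² sin²θ)].
With r = 0.0549 m, L = 0.1497 m, θ = 159.5°: √(L² − r² sin²θ) = 0.14846 m.
v = −0.0549·399.5·0.35021·[1 + 0.0549·-0.93667/0.14846] = -5.0206 m/s.
|v| = 5.0206 m/s.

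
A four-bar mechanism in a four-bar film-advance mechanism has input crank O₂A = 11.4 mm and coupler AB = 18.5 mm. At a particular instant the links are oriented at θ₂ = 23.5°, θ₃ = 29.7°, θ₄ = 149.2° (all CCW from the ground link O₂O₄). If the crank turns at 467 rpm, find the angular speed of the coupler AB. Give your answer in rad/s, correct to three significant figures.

28.1

ω₂ = 48.9 rad/s (from 467 rpm).
Differentiating the loop-closure r₂e^{iθ₂}+r₃e^{iθ₃}=r₁+r₄e^{iθ₄} gives r₂ω₂e^{iθ₂}+r₃ω₃e^{iθ₃}=r₄ω₄e^{iθ₄}.
Eliminating the other unknown: ω₃ = r₂ω₂ sin(θ₄−θ₂) / [r₃ sin(θ₃−θ₄)].
Numerator sine = +0.81208; denominator sine = -0.87036.
Result = 0.0114·48.9·(+0.81208) / (0.0185·(-0.87036)) = -28.118 rad/s; magnitude 28.118 rad/s.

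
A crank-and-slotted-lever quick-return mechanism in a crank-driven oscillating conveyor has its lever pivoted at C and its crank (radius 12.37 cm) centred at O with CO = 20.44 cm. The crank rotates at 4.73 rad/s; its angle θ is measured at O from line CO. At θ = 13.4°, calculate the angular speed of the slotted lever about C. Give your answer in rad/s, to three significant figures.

ω = 4.73 rad/s
Crank pin A relative to C: A = (d + r cosθ, r sinθ); lever angle φ = atan2(r sinθ, d + r cosθ).
Differentiating tanφ: φ̇ = rω(d cosθ + r)/(d² + r² + 2dr cosθ).
d² + r² + 2dr cosθ = |CA|² = 0.106273 m²;  d cosθ + r = +0.32254 m.
|ω_lever| = |0.1237·4.73·+0.32254| / 0.106273 = 1.7758 rad/s.

1.78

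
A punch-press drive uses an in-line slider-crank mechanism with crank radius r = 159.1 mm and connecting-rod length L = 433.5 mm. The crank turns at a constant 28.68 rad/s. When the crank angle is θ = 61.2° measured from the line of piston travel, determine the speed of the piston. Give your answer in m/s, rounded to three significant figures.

4.75

ω = 28.68 rad/s
For an in-line slider-crank, x = r cosθ + √(L² − r² sin²θ), so v = −rω sinθ·[1 + r cosθ/√(L² − r² sin²θ)].
With r = 0.1591 m, L = 0.4335 m, θ = 61.2°: √(L² − r² sin²θ) = 0.41047 m.
v = −0.1591·28.68·0.87631·[1 + 0.1591·0.48175/0.41047] = -4.7452 m/s.
|v| = 4.7452 m/s.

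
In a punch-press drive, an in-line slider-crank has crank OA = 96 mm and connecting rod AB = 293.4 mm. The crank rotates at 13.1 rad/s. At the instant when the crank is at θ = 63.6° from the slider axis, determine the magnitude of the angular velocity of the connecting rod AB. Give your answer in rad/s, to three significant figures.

ω = 13.1 rad/s
The rod makes angle φ with the slider axis where L sinφ = r sinθ; differentiating, L cosφ·φ̇ = r ω cosθ.
L cosφ = √(L² − r² sin²θ) = 0.28052 m.
|ω_rod| = r ω |cosθ| / √(L² − r² sin²θ) = 0.096·13.1·0.44464/0.28052 = 1.9934 rad/s.

1.99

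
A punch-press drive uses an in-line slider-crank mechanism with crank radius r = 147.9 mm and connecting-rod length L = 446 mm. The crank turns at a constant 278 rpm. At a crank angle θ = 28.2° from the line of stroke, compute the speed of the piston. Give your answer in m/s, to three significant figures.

ω = 2π·278/60 = 29.11 rad/s
For an in-line slider-crank, x = r cosθ + √(L² − r² sin²θ), so v = −rω sinθ·[1 + r cosθ/√(L² − r² sin²θ)].
With r = 0.1479 m, L = 0.446 m, θ = 28.2°: √(L² − r² sin²θ) = 0.44049 m.
v = −0.1479·29.11·0.47255·[1 + 0.1479·0.88130/0.44049] = -2.6367 m/s.
|v| = 2.6367 m/s.

2.64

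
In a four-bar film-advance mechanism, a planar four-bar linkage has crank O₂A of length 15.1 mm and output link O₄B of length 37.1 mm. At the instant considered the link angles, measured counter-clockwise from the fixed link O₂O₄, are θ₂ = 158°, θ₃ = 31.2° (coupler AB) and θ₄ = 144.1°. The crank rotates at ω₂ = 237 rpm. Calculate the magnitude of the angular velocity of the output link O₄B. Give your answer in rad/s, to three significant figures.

8.78

ω₂ = 24.82 rad/s (from 237 rpm).
Differentiating the loop-closure r₂e^{iθ₂}+r₃e^{iθ₃}=r₁+r₄e^{iθ₄} gives r₂ω₂e^{iθ₂}+r₃ω₃e^{iθ₃}=r₄ω₄e^{iθ₄}.
Eliminating the other unknown: ω₄ = r₂ω₂ sin(θ₂−θ₃) / [r₄ sin(θ₄−θ₃)].
Numerator sine = +0.80073; denominator sine = +0.92119.
Result = 0.0151·24.82·(+0.80073) / (0.0371·(+0.92119)) = +8.7805 rad/s; magnitude 8.7805 rad/s.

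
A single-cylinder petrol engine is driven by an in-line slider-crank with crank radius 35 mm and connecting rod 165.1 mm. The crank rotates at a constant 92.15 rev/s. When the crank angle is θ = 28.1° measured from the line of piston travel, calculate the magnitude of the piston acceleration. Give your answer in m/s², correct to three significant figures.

11800

ω = 2π·92.2 = 579 rad/s
x(θ) = r cosθ + √(L² − r² sin²θ); with ω constant, a = ω²·d²x/dθ².
d²x/dθ² = −r cosθ − r²(cos2θ)/√u − r⁴ sin²2θ/(4u^{3/2}),  u = L² − r² sin²θ = 0.0269862 m².
Substituting r = 0.035 m, L = 0.1651 m, θ = 28.1°: d²x/dθ² = -0.035081 m.
a = ω²·d²x/dθ² = (579)²·(-0.035081) = -11760 m/s²;  |a| = 11760 m/s².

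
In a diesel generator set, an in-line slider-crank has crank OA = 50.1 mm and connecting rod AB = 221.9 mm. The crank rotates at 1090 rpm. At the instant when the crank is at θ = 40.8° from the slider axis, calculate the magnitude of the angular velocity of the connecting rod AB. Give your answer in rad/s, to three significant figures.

ω = 114.1 rad/s (converted from 1090 rpm).
The rod makes angle φ with the slider axis where L sinφ = r sinθ; differentiating, L cosφ·φ̇ = r ω cosθ.
L cosφ = √(L² − r² sin²θ) = 0.21947 m.
|ω_rod| = r ω |cosθ| / √(L² − r² sin²θ) = 0.0501·114.1·0.75700/0.21947 = 19.725 rad/s.

19.7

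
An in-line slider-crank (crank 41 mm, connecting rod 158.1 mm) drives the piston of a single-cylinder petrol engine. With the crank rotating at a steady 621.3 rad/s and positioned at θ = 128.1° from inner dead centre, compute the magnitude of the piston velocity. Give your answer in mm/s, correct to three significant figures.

ω = 621.3 rad/s
For an in-line slider-crank, x = r cosθ + √(L² − r² sin²θ), so v = −rω sinθ·[1 + r cosθ/√(L² − r² sin²θ)].
With r = 0.041 m, L = 0.1581 m, θ = 128.1°: √(L² − r² sin²θ) = 0.15477 m.
v = −0.041·621.3·0.78694·[1 + 0.041·-0.61704/0.15477] = -16.769 m/s.
|v| = 16.769 m/s = 16769 mm/s.

16800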